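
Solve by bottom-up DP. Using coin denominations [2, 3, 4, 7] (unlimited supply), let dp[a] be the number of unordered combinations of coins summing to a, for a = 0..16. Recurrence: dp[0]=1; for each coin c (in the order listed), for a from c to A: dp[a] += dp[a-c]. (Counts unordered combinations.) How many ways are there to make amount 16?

14

after  coin     0     1     2     3     4     5     6     7     8     9    10    11    12    13    14    15    16
          2     1     0     1     0     1     0     1     0     1     0     1     0     1     0     1     0     1
          3     1     0     1     1     1     1     2     1     2     2     2     2     3     2     3     3     3
          4     1     0     1     1     2     1     3     2     4     3     5     4     7     5     8     7    10
          7     1     0     1     1     2     1     3     3     4     4     6     6     8     8    11    11    14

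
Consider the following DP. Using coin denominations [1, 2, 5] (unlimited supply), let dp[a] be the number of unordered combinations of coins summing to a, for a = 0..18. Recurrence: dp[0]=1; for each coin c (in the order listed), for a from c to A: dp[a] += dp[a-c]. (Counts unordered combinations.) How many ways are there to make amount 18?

24

after  coin     0     1     2     3     4     5     6     7     8     9    10    11    12    13    14    15    16    17    18
          1     1     1     1     1     1     1     1     1     1     1     1     1     1     1     1     1     1     1     1
          2     1     1     2     2     3     3     4     4     5     5     6     6     7     7     8     8     9     9    10
          5     1     1     2     2     3     4     5     6     7     8    10    11    13    14    16    18    20    22    24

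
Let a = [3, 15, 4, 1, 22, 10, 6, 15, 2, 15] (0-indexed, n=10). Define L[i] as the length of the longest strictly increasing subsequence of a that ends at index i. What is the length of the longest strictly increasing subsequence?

4

   i    0    1    2    3    4    5    6    7    8    9
a[i]    3   15    4    1   22   10    6   15    2   15
L[i]    1    2    2    1    3    3    3    4    2    4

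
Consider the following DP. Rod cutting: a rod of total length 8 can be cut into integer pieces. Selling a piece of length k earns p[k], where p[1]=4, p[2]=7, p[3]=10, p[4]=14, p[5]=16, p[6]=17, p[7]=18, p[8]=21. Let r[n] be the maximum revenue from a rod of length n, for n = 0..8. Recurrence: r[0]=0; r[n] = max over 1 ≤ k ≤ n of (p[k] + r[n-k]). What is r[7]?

28

   n    0    1    2    3    4    5    6    7    8
r[n]    0    4    8   12   16   20   24   28   32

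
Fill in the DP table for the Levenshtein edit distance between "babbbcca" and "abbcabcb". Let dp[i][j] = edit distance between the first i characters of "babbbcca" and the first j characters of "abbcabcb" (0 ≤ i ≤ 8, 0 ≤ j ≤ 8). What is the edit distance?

5

   ''  a  b  b  c  a  b  c  b
''  0  1  2  3  4  5  6  7  8
 b  1  1  1  2  3  4  5  6  7
 a  2  1  2  2  3  3  4  5  6
 b  3  2  1  2  3  4  3  4  5
 b  4  3  2  1  2  3  4  4  4
 b  5  4  3  2  2  3  3  4  4
 c  6  5  4  3  2  3  4  3  4
 c  7  6  5  4  3  3  4  4  4
 a  8  7  6  5  4  3  4  5  5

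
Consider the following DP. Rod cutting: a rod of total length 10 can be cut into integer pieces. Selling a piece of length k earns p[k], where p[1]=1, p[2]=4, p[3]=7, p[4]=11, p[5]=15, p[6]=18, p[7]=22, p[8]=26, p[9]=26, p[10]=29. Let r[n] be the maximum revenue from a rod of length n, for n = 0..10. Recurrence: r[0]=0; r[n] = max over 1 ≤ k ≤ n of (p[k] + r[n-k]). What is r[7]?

22

   n    0    1    2    3    4    5    6    7    8    9   10
r[n]    0    1    4    7   11   15   18   22   26   27   30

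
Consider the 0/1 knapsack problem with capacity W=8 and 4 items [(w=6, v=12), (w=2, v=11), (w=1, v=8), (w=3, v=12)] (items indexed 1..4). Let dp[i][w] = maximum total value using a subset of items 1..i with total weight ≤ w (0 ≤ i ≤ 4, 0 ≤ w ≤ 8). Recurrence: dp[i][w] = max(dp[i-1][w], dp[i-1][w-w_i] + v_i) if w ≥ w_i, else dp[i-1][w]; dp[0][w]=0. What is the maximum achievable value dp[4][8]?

i\w   0   1   2   3   4   5   6   7   8
  0   0   0   0   0   0   0   0   0   0
  1   0   0   0   0   0   0  12  12  12
  2   0   0  11  11  11  11  12  12  23
  3   0   8  11  19  19  19  19  20  23
  4   0   8  11  19  20  23  31  31  31

31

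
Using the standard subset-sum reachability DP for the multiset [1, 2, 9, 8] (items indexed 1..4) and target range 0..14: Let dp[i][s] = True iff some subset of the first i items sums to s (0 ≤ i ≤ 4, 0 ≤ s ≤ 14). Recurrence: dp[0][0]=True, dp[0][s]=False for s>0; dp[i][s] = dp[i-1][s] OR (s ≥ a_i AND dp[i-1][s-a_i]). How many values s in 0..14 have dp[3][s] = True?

i\s   0   1   2   3   4   5   6   7   8   9  10  11  12  13  14
  0   T   F   F   F   F   F   F   F   F   F   F   F   F   F   F
  1   T   T   F   F   F   F   F   F   F   F   F   F   F   F   F
  2   T   T   T   T   F   F   F   F   F   F   F   F   F   F   F
  3   T   T   T   T   F   F   F   F   F   T   T   T   T   F   F
  4   T   T   T   T   F   F   F   F   T   T   T   T   T   F   F

8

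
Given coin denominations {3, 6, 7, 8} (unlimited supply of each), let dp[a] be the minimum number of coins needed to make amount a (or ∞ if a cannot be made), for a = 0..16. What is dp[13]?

 a  0  1  2  3  4  5  6  7  8  9 10 11 12 13 14 15 16
dp  0  -  -  1  -  -  1  1  1  2  2  2  2  2  2  2  2
(- denotes ∞ / unreachable)

2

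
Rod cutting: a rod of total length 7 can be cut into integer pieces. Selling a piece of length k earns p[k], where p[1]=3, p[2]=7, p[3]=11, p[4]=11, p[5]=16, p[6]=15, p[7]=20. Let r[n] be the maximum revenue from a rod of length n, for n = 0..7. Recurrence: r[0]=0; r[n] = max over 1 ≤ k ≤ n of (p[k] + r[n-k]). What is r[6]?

22

   n    0    1    2    3    4    5    6    7
r[n]    0    3    7   11   14   18   22   25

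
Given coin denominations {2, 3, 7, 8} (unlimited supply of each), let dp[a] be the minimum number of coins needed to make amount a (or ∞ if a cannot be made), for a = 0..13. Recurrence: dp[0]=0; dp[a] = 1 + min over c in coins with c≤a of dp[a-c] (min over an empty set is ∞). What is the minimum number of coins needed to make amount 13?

 a  0  1  2  3  4  5  6  7  8  9 10 11 12 13
dp  0  -  1  1  2  2  2  1  1  2  2  2  3  3
(- denotes ∞ / unreachable)

3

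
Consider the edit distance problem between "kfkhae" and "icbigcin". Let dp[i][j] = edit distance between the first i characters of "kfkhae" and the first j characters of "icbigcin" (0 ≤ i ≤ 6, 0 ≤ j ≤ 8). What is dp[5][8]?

   ''  i  c  b  i  g  c  i  n
''  0  1  2  3  4  5  6  7  8
 k  1  1  2  3  4  5  6  7  8
 f  2  2  2  3  4  5  6  7  8
 k  3  3  3  3  4  5  6  7  8
 h  4  4  4  4  4  5  6  7  8
 a  5  5  5  5  5  5  6  7  8
 e  6  6  6  6  6  6  6  7  8

8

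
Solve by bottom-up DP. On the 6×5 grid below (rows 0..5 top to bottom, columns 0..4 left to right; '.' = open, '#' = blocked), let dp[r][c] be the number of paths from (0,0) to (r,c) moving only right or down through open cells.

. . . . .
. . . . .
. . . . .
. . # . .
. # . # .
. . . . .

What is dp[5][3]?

1

r\c   0   1   2   3   4
  0   1   1   1   1   1
  1   1   2   3   4   5
  2   1   3   6  10  15
  3   1   4   0  10  25
  4   1   0   0   0  25
  5   1   1   1   1  26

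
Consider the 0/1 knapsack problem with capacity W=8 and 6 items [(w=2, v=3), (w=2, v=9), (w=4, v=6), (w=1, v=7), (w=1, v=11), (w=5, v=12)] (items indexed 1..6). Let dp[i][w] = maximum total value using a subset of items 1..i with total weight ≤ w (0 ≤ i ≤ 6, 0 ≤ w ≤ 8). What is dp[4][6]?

i\w   0   1   2   3   4   5   6   7   8
  0   0   0   0   0   0   0   0   0   0
  1   0   0   3   3   3   3   3   3   3
  2   0   0   9   9  12  12  12  12  12
  3   0   0   9   9  12  12  15  15  18
  4   0   7   9  16  16  19  19  22  22
  5   0  11  18  20  27  27  30  30  33
  6   0  11  18  20  27  27  30  30  33

19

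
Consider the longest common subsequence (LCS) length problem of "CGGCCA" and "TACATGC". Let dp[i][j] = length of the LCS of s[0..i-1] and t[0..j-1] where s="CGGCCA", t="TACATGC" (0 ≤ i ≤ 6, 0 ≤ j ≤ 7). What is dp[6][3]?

1

   ''  T  A  C  A  T  G  C
''  0  0  0  0  0  0  0  0
 C  0  0  0  1  1  1  1  1
 G  0  0  0  1  1  1  2  2
 G  0  0  0  1  1  1  2  2
 C  0  0  0  1  1  1  2  3
 C  0  0  0  1  1  1  2  3
 A  0  0  1  1  2  2  2  3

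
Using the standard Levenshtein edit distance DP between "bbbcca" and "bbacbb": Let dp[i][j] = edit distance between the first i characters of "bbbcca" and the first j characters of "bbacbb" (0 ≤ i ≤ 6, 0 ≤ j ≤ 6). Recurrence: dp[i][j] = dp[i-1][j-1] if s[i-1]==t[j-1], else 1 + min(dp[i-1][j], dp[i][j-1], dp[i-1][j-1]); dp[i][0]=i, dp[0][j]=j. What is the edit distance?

   ''  b  b  a  c  b  b
''  0  1  2  3  4  5  6
 b  1  0  1  2  3  4  5
 b  2  1  0  1  2  3  4
 b  3  2  1  1  2  2  3
 c  4  3  2  2  1  2  3
 c  5  4  3  3  2  2  3
 a  6  5  4  3  3  3  3

3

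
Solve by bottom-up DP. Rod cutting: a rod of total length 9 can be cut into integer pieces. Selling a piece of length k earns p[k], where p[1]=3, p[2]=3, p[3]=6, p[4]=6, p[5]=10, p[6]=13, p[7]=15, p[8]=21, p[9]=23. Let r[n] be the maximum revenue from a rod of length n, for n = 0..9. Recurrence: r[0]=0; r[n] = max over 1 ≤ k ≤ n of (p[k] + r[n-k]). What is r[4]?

   n    0    1    2    3    4    5    6    7    8    9
r[n]    0    3    6    9   12   15   18   21   24   27

12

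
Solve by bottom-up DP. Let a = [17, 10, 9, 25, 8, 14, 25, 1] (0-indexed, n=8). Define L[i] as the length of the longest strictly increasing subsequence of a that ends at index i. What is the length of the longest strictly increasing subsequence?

3

   i    0    1    2    3    4    5    6    7
a[i]   17   10    9   25    8   14   25    1
L[i]    1    1    1    2    1    2    3    1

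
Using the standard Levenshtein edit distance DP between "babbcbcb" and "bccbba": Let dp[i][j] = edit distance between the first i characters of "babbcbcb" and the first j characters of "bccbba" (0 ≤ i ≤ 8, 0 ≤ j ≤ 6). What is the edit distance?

   ''  b  c  c  b  b  a
''  0  1  2  3  4  5  6
 b  1  0  1  2  3  4  5
 a  2  1  1  2  3  4  4
 b  3  2  2  2  2  3  4
 b  4  3  3  3  2  2  3
 c  5  4  3  3  3  3  3
 b  6  5  4  4  3  3  4
 c  7  6  5  4  4  4  4
 b  8  7  6  5  4  4  5

5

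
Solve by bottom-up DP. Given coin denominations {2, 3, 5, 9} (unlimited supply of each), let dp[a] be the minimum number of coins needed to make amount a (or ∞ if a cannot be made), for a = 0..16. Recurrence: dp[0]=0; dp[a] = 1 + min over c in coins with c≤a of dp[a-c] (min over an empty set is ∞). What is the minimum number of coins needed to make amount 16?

3

 a  0  1  2  3  4  5  6  7  8  9 10 11 12 13 14 15 16
dp  0  -  1  1  2  1  2  2  2  1  2  2  2  3  2  3  3
(- denotes ∞ / unreachable)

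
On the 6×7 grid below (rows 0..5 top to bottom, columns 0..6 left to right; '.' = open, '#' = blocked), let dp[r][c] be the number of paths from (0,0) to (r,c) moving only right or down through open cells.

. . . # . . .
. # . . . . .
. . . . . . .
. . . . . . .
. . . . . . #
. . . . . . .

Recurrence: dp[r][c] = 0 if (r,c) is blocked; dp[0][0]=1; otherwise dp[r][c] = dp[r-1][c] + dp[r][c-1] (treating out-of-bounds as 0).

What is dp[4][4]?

r\c   0   1   2   3   4   5   6
  0   1   1   1   0   0   0   0
  1   1   0   1   1   1   1   1
  2   1   1   2   3   4   5   6
  3   1   2   4   7  11  16  22
  4   1   3   7  14  25  41   0
  5   1   4  11  25  50  91  91

25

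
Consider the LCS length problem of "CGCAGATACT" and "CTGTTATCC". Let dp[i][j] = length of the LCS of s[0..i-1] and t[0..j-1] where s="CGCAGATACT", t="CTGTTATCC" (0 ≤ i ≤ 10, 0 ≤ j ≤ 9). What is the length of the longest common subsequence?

   ''  C  T  G  T  T  A  T  C  C
''  0  0  0  0  0  0  0  0  0  0
 C  0  1  1  1  1  1  1  1  1  1
 G  0  1  1  2  2  2  2  2  2  2
 C  0  1  1  2  2  2  2  2  3  3
 A  0  1  1  2  2  2  3  3  3  3
 G  0  1  1  2  2  2  3  3  3  3
 A  0  1  1  2  2  2  3  3  3  3
 T  0  1  2  2  3  3  3  4  4  4
 A  0  1  2  2  3  3  4  4  4  4
 C  0  1  2  2  3  3  4  4  5  5
 T  0  1  2  2  3  4  4  5  5  5

5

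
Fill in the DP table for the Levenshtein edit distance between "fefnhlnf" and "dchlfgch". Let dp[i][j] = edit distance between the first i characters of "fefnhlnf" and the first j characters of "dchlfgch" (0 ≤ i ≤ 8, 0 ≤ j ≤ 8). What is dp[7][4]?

5

   ''  d  c  h  l  f  g  c  h
''  0  1  2  3  4  5  6  7  8
 f  1  1  2  3  4  4  5  6  7
 e  2  2  2  3  4  5  5  6  7
 f  3  3  3  3  4  4  5  6  7
 n  4  4  4  4  4  5  5  6  7
 h  5  5  5  4  5  5  6  6  6
 l  6  6  6  5  4  5  6  7  7
 n  7  7  7  6  5  5  6  7  8
 f  8  8  8  7  6  5  6  7  8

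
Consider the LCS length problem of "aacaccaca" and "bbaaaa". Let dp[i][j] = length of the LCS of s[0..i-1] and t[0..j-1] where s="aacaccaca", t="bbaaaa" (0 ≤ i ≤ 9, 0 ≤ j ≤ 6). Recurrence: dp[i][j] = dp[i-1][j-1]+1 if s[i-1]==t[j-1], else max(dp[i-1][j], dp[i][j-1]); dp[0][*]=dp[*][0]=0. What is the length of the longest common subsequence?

   ''  b  b  a  a  a  a
''  0  0  0  0  0  0  0
 a  0  0  0  1  1  1  1
 a  0  0  0  1  2  2  2
 c  0  0  0  1  2  2  2
 a  0  0  0  1  2  3  3
 c  0  0  0  1  2  3  3
 c  0  0  0  1  2  3  3
 a  0  0  0  1  2  3  4
 c  0  0  0  1  2  3  4
 a  0  0  0  1  2  3  4

4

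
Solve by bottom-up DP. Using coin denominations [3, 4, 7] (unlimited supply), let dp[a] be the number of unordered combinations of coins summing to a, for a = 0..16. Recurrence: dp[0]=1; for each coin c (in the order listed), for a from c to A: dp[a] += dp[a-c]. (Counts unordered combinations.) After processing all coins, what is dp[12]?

after  coin     0     1     2     3     4     5     6     7     8     9    10    11    12    13    14    15    16
          3     1     0     0     1     0     0     1     0     0     1     0     0     1     0     0     1     0
          4     1     0     0     1     1     0     1     1     1     1     1     1     2     1     1     2     2
          7     1     0     0     1     1     0     1     2     1     1     2     2     2     2     3     3     3

2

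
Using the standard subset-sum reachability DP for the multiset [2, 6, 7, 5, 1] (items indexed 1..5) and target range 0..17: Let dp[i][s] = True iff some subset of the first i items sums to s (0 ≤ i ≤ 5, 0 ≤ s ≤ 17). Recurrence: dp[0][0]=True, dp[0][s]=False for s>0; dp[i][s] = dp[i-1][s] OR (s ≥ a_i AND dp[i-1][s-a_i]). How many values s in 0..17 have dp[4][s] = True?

12

i\s   0   1   2   3   4   5   6   7   8   9  10  11  12  13  14  15  16  17
  0   T   F   F   F   F   F   F   F   F   F   F   F   F   F   F   F   F   F
  1   T   F   T   F   F   F   F   F   F   F   F   F   F   F   F   F   F   F
  2   T   F   T   F   F   F   T   F   T   F   F   F   F   F   F   F   F   F
  3   T   F   T   F   F   F   T   T   T   T   F   F   F   T   F   T   F   F
  4   T   F   T   F   F   T   T   T   T   T   F   T   T   T   T   T   F   F
  5   T   T   T   T   F   T   T   T   T   T   T   T   T   T   T   T   T   F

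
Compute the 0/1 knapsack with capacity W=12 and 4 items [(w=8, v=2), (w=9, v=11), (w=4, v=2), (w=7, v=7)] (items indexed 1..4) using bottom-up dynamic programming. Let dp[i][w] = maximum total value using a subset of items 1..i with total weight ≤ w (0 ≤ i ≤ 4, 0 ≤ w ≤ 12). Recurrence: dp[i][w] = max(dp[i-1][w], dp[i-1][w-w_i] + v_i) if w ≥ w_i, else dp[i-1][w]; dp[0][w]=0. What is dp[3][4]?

i\w   0   1   2   3   4   5   6   7   8   9  10  11  12
  0   0   0   0   0   0   0   0   0   0   0   0   0   0
  1   0   0   0   0   0   0   0   0   2   2   2   2   2
  2   0   0   0   0   0   0   0   0   2  11  11  11  11
  3   0   0   0   0   2   2   2   2   2  11  11  11  11
  4   0   0   0   0   2   2   2   7   7  11  11  11  11

2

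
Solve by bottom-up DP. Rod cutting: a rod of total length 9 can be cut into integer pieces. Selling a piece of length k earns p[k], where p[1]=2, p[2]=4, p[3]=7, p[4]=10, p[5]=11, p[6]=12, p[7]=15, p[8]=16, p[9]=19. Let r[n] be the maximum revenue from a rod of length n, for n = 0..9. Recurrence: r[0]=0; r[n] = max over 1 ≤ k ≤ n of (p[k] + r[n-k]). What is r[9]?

   n    0    1    2    3    4    5    6    7    8    9
r[n]    0    2    4    7   10   12   14   17   20   22

22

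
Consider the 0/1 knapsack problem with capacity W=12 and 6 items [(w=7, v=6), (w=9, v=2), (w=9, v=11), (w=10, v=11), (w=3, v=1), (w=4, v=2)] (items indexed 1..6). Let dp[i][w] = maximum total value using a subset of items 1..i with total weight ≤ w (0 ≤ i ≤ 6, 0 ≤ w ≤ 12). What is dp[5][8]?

i\w   0   1   2   3   4   5   6   7   8   9  10  11  12
  0   0   0   0   0   0   0   0   0   0   0   0   0   0
  1   0   0   0   0   0   0   0   6   6   6   6   6   6
  2   0   0   0   0   0   0   0   6   6   6   6   6   6
  3   0   0   0   0   0   0   0   6   6  11  11  11  11
  4   0   0   0   0   0   0   0   6   6  11  11  11  11
  5   0   0   0   1   1   1   1   6   6  11  11  11  12
  6   0   0   0   1   2   2   2   6   6  11  11  11  12

6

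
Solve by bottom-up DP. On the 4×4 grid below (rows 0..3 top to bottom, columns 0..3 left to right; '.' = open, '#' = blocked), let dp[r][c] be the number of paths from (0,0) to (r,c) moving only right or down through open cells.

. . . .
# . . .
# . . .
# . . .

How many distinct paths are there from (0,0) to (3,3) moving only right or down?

r\c   0   1   2   3
  0   1   1   1   1
  1   0   1   2   3
  2   0   1   3   6
  3   0   1   4  10

10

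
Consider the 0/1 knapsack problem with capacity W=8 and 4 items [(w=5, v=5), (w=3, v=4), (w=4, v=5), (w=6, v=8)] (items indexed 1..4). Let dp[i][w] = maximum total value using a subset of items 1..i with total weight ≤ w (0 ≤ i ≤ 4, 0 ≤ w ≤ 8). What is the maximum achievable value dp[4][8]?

9

i\w   0   1   2   3   4   5   6   7   8
  0   0   0   0   0   0   0   0   0   0
  1   0   0   0   0   0   5   5   5   5
  2   0   0   0   4   4   5   5   5   9
  3   0   0   0   4   5   5   5   9   9
  4   0   0   0   4   5   5   8   9   9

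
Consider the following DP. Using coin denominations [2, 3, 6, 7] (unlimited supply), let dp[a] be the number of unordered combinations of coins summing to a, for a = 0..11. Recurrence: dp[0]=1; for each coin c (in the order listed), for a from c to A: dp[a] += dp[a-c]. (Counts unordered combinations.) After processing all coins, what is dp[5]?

1

after  coin     0     1     2     3     4     5     6     7     8     9    10    11
          2     1     0     1     0     1     0     1     0     1     0     1     0
          3     1     0     1     1     1     1     2     1     2     2     2     2
          6     1     0     1     1     1     1     3     1     3     3     3     3
          7     1     0     1     1     1     1     3     2     3     4     4     4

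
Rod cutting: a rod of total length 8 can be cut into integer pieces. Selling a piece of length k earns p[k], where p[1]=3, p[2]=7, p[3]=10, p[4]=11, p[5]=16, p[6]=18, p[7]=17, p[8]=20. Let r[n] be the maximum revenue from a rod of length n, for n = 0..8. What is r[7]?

   n    0    1    2    3    4    5    6    7    8
r[n]    0    3    7   10   14   17   21   24   28

24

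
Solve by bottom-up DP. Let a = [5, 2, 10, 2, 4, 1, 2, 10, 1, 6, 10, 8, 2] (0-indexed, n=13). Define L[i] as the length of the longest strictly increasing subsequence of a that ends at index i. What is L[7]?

   i    0    1    2    3    4    5    6    7    8    9   10   11   12
a[i]    5    2   10    2    4    1    2   10    1    6   10    8    2
L[i]    1    1    2    1    2    1    2    3    1    3    4    4    2

3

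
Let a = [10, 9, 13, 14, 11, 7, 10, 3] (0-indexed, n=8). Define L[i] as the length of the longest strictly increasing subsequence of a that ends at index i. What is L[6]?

   i    0    1    2    3    4    5    6    7
a[i]   10    9   13   14   11    7   10    3
L[i]    1    1    2    3    2    1    2    1

2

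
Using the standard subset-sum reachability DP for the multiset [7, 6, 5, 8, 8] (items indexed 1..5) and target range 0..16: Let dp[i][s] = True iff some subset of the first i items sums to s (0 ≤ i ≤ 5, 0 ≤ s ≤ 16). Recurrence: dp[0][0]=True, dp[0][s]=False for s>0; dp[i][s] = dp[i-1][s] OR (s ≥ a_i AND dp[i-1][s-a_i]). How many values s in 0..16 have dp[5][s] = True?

i\s   0   1   2   3   4   5   6   7   8   9  10  11  12  13  14  15  16
  0   T   F   F   F   F   F   F   F   F   F   F   F   F   F   F   F   F
  1   T   F   F   F   F   F   F   T   F   F   F   F   F   F   F   F   F
  2   T   F   F   F   F   F   T   T   F   F   F   F   F   T   F   F   F
  3   T   F   F   F   F   T   T   T   F   F   F   T   T   T   F   F   F
  4   T   F   F   F   F   T   T   T   T   F   F   T   T   T   T   T   F
  5   T   F   F   F   F   T   T   T   T   F   F   T   T   T   T   T   T

11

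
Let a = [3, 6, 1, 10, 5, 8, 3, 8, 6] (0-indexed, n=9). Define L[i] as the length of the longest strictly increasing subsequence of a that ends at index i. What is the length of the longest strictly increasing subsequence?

3

   i    0    1    2    3    4    5    6    7    8
a[i]    3    6    1   10    5    8    3    8    6
L[i]    1    2    1    3    2    3    2    3    3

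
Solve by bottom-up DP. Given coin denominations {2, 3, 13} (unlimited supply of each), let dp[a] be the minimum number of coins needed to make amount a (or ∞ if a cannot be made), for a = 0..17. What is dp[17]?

3

 a  0  1  2  3  4  5  6  7  8  9 10 11 12 13 14 15 16 17
dp  0  -  1  1  2  2  2  3  3  3  4  4  4  1  5  2  2  3
(- denotes ∞ / unreachable)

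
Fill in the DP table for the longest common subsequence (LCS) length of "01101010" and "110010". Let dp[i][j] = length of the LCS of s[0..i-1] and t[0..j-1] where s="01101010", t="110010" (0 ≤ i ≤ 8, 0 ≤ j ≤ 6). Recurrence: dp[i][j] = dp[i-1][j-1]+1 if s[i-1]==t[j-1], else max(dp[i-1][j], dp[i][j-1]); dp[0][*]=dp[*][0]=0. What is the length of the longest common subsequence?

   ''  1  1  0  0  1  0
''  0  0  0  0  0  0  0
 0  0  0  0  1  1  1  1
 1  0  1  1  1  1  2  2
 1  0  1  2  2  2  2  2
 0  0  1  2  3  3  3  3
 1  0  1  2  3  3  4  4
 0  0  1  2  3  4  4  5
 1  0  1  2  3  4  5  5
 0  0  1  2  3  4  5  6

6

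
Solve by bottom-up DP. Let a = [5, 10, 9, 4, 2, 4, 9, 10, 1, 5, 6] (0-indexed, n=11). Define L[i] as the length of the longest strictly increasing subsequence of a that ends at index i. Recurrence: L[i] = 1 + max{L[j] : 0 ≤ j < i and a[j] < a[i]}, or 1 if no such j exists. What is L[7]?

   i    0    1    2    3    4    5    6    7    8    9   10
a[i]    5   10    9    4    2    4    9   10    1    5    6
L[i]    1    2    2    1    1    2    3    4    1    3    4

4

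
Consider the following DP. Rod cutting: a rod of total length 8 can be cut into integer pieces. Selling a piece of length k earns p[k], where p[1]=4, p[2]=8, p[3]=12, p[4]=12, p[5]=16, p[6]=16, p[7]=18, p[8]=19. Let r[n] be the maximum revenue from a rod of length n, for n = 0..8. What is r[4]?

   n    0    1    2    3    4    5    6    7    8
r[n]    0    4    8   12   16   20   24   28   32

16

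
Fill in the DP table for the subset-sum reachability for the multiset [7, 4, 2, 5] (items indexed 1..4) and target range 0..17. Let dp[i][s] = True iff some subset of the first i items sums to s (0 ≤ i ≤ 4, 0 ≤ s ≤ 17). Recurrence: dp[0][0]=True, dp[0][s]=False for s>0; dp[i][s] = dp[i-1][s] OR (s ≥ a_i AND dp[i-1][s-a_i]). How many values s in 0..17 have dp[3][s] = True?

i\s   0   1   2   3   4   5   6   7   8   9  10  11  12  13  14  15  16  17
  0   T   F   F   F   F   F   F   F   F   F   F   F   F   F   F   F   F   F
  1   T   F   F   F   F   F   F   T   F   F   F   F   F   F   F   F   F   F
  2   T   F   F   F   T   F   F   T   F   F   F   T   F   F   F   F   F   F
  3   T   F   T   F   T   F   T   T   F   T   F   T   F   T   F   F   F   F
  4   T   F   T   F   T   T   T   T   F   T   F   T   T   T   T   F   T   F

8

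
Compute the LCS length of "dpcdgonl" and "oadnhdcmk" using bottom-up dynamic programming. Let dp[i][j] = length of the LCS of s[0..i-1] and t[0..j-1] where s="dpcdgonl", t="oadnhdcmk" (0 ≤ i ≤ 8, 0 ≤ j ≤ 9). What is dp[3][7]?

2

   ''  o  a  d  n  h  d  c  m  k
''  0  0  0  0  0  0  0  0  0  0
 d  0  0  0  1  1  1  1  1  1  1
 p  0  0  0  1  1  1  1  1  1  1
 c  0  0  0  1  1  1  1  2  2  2
 d  0  0  0  1  1  1  2  2  2  2
 g  0  0  0  1  1  1  2  2  2  2
 o  0  1  1  1  1  1  2  2  2  2
 n  0  1  1  1  2  2  2  2  2  2
 l  0  1  1  1  2  2  2  2  2  2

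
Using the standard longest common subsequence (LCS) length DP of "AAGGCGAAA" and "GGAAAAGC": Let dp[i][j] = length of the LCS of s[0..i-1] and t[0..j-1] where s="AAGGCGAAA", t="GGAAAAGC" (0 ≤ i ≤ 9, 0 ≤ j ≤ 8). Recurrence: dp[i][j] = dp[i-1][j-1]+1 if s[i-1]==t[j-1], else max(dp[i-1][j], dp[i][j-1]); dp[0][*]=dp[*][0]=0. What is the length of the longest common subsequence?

   ''  G  G  A  A  A  A  G  C
''  0  0  0  0  0  0  0  0  0
 A  0  0  0  1  1  1  1  1  1
 A  0  0  0  1  2  2  2  2  2
 G  0  1  1  1  2  2  2  3  3
 G  0  1  2  2  2  2  2  3  3
 C  0  1  2  2  2  2  2  3  4
 G  0  1  2  2  2  2  2  3  4
 A  0  1  2  3  3  3  3  3  4
 A  0  1  2  3  4  4  4  4  4
 A  0  1  2  3  4  5  5  5  5

5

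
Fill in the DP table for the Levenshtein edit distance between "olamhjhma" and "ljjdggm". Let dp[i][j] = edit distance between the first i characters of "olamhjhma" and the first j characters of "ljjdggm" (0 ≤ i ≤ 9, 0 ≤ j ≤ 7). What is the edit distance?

7

   ''  l  j  j  d  g  g  m
''  0  1  2  3  4  5  6  7
 o  1  1  2  3  4  5  6  7
 l  2  1  2  3  4  5  6  7
 a  3  2  2  3  4  5  6  7
 m  4  3  3  3  4  5  6  6
 h  5  4  4  4  4  5  6  7
 j  6  5  4  4  5  5  6  7
 h  7  6  5  5  5  6  6  7
 m  8  7  6  6  6  6  7  6
 a  9  8  7  7  7  7  7  7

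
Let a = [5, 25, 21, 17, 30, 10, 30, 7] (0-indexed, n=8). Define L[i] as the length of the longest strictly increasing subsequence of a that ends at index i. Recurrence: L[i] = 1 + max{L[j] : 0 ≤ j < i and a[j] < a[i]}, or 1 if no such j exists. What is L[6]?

3

   i    0    1    2    3    4    5    6    7
a[i]    5   25   21   17   30   10   30    7
L[i]    1    2    2    2    3    2    3    2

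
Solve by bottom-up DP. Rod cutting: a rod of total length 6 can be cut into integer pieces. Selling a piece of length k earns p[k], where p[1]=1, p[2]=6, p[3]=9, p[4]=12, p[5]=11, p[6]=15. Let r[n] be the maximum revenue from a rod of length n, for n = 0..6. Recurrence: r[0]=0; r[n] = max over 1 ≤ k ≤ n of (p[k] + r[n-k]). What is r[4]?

12

   n    0    1    2    3    4    5    6
r[n]    0    1    6    9   12   15   18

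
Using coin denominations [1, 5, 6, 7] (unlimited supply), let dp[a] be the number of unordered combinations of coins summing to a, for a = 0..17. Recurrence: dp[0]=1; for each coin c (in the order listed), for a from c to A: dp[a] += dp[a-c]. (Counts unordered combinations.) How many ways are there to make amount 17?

after  coin     0     1     2     3     4     5     6     7     8     9    10    11    12    13    14    15    16    17
          1     1     1     1     1     1     1     1     1     1     1     1     1     1     1     1     1     1     1
          5     1     1     1     1     1     2     2     2     2     2     3     3     3     3     3     4     4     4
          6     1     1     1     1     1     2     3     3     3     3     4     5     6     6     6     7     8     9
          7     1     1     1     1     1     2     3     4     4     4     5     6     8     9    10    11    12    14

14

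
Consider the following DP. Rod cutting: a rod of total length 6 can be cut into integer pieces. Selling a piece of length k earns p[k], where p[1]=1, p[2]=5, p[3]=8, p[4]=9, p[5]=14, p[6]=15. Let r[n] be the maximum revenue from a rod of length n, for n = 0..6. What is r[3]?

   n    0    1    2    3    4    5    6
r[n]    0    1    5    8   10   14   16

8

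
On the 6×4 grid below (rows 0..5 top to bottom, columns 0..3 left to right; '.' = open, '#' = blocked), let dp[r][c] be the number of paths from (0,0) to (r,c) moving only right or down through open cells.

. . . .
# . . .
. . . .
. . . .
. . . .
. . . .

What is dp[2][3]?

r\c   0   1   2   3
  0   1   1   1   1
  1   0   1   2   3
  2   0   1   3   6
  3   0   1   4  10
  4   0   1   5  15
  5   0   1   6  21

6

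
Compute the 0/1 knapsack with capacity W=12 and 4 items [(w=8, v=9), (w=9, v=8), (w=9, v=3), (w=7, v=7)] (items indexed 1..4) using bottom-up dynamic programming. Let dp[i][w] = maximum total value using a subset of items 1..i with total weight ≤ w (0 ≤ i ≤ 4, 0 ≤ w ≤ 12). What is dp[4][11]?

i\w   0   1   2   3   4   5   6   7   8   9  10  11  12
  0   0   0   0   0   0   0   0   0   0   0   0   0   0
  1   0   0   0   0   0   0   0   0   9   9   9   9   9
  2   0   0   0   0   0   0   0   0   9   9   9   9   9
  3   0   0   0   0   0   0   0   0   9   9   9   9   9
  4   0   0   0   0   0   0   0   7   9   9   9   9   9

9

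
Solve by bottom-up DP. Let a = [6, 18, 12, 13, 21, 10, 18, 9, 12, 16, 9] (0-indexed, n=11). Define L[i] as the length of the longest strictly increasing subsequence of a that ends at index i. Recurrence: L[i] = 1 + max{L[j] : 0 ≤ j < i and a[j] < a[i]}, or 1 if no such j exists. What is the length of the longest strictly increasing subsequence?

4

   i    0    1    2    3    4    5    6    7    8    9   10
a[i]    6   18   12   13   21   10   18    9   12   16    9
L[i]    1    2    2    3    4    2    4    2    3    4    2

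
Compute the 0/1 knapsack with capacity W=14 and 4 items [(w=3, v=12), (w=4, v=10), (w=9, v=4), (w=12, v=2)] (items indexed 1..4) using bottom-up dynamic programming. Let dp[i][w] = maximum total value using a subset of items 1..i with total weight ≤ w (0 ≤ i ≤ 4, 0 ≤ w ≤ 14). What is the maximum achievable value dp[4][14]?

22

i\w   0   1   2   3   4   5   6   7   8   9  10  11  12  13  14
  0   0   0   0   0   0   0   0   0   0   0   0   0   0   0   0
  1   0   0   0  12  12  12  12  12  12  12  12  12  12  12  12
  2   0   0   0  12  12  12  12  22  22  22  22  22  22  22  22
  3   0   0   0  12  12  12  12  22  22  22  22  22  22  22  22
  4   0   0   0  12  12  12  12  22  22  22  22  22  22  22  22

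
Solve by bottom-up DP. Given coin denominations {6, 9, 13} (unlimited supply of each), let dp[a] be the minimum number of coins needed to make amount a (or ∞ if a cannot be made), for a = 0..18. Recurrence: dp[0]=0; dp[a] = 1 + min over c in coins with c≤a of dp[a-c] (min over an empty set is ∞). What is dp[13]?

 a  0  1  2  3  4  5  6  7  8  9 10 11 12 13 14 15 16 17 18
dp  0  -  -  -  -  -  1  -  -  1  -  -  2  1  -  2  -  -  2
(- denotes ∞ / unreachable)

1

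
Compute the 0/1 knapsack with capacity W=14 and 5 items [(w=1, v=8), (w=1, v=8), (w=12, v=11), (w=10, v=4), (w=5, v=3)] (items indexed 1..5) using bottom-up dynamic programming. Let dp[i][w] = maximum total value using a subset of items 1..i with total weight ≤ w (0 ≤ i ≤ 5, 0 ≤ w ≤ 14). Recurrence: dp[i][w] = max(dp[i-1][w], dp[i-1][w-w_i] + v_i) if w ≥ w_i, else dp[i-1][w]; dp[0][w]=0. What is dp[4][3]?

i\w   0   1   2   3   4   5   6   7   8   9  10  11  12  13  14
  0   0   0   0   0   0   0   0   0   0   0   0   0   0   0   0
  1   0   8   8   8   8   8   8   8   8   8   8   8   8   8   8
  2   0   8  16  16  16  16  16  16  16  16  16  16  16  16  16
  3   0   8  16  16  16  16  16  16  16  16  16  16  16  19  27
  4   0   8  16  16  16  16  16  16  16  16  16  16  20  20  27
  5   0   8  16  16  16  16  16  19  19  19  19  19  20  20  27

16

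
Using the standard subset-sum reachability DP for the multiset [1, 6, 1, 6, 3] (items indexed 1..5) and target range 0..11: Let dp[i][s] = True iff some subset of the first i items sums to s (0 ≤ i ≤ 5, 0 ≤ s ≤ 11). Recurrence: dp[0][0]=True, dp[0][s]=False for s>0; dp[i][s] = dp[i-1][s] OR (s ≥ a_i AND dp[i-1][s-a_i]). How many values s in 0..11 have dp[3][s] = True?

6

i\s   0   1   2   3   4   5   6   7   8   9  10  11
  0   T   F   F   F   F   F   F   F   F   F   F   F
  1   T   T   F   F   F   F   F   F   F   F   F   F
  2   T   T   F   F   F   F   T   T   F   F   F   F
  3   T   T   T   F   F   F   T   T   T   F   F   F
  4   T   T   T   F   F   F   T   T   T   F   F   F
  5   T   T   T   T   T   T   T   T   T   T   T   T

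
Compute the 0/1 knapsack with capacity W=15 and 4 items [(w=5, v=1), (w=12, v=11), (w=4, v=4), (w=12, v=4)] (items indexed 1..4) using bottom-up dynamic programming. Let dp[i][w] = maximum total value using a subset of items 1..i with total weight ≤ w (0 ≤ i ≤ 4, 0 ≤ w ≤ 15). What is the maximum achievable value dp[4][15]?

i\w   0   1   2   3   4   5   6   7   8   9  10  11  12  13  14  15
  0   0   0   0   0   0   0   0   0   0   0   0   0   0   0   0   0
  1   0   0   0   0   0   1   1   1   1   1   1   1   1   1   1   1
  2   0   0   0   0   0   1   1   1   1   1   1   1  11  11  11  11
  3   0   0   0   0   4   4   4   4   4   5   5   5  11  11  11  11
  4   0   0   0   0   4   4   4   4   4   5   5   5  11  11  11  11

11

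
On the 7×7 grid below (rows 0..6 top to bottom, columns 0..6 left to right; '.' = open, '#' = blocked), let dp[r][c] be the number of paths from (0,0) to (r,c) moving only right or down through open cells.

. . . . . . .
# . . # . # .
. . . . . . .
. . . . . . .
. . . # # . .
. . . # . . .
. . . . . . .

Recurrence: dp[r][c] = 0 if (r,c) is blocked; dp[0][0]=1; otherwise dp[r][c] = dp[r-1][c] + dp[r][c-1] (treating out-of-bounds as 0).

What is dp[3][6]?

r\c   0   1   2   3   4   5   6
  0   1   1   1   1   1   1   1
  1   0   1   2   0   1   0   1
  2   0   1   3   3   4   4   5
  3   0   1   4   7  11  15  20
  4   0   1   5   0   0  15  35
  5   0   1   6   0   0  15  50
  6   0   1   7   7   7  22  72

20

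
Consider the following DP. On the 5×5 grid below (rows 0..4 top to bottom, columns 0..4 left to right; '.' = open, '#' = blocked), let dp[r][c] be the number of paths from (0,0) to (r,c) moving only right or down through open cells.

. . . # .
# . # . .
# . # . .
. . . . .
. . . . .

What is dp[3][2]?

r\c   0   1   2   3   4
  0   1   1   1   0   0
  1   0   1   0   0   0
  2   0   1   0   0   0
  3   0   1   1   1   1
  4   0   1   2   3   4

1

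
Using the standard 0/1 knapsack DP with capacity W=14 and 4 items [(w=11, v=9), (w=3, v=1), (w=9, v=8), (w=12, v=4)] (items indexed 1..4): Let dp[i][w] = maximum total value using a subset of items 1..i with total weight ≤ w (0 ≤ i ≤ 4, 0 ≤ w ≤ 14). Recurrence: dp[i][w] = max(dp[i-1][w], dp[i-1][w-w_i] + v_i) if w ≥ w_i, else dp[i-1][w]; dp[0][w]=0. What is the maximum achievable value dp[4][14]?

10

i\w   0   1   2   3   4   5   6   7   8   9  10  11  12  13  14
  0   0   0   0   0   0   0   0   0   0   0   0   0   0   0   0
  1   0   0   0   0   0   0   0   0   0   0   0   9   9   9   9
  2   0   0   0   1   1   1   1   1   1   1   1   9   9   9  10
  3   0   0   0   1   1   1   1   1   1   8   8   9   9   9  10
  4   0   0   0   1   1   1   1   1   1   8   8   9   9   9  10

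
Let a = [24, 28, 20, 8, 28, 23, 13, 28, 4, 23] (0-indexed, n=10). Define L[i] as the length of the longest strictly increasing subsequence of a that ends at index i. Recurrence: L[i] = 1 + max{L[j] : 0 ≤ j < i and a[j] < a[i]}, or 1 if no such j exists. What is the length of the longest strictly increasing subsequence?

   i    0    1    2    3    4    5    6    7    8    9
a[i]   24   28   20    8   28   23   13   28    4   23
L[i]    1    2    1    1    2    2    2    3    1    3

3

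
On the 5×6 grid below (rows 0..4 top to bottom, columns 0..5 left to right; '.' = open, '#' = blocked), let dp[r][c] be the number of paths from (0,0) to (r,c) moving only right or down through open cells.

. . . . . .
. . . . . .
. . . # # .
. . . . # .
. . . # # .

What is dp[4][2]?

r\c   0   1   2   3   4   5
  0   1   1   1   1   1   1
  1   1   2   3   4   5   6
  2   1   3   6   0   0   6
  3   1   4  10  10   0   6
  4   1   5  15   0   0   6

15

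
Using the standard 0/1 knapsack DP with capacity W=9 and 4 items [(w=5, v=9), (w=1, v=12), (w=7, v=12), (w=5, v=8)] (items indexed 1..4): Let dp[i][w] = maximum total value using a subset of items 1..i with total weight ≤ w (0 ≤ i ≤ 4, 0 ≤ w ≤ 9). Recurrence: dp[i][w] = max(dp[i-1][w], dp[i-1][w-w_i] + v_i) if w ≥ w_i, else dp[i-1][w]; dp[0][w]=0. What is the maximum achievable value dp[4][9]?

i\w   0   1   2   3   4   5   6   7   8   9
  0   0   0   0   0   0   0   0   0   0   0
  1   0   0   0   0   0   9   9   9   9   9
  2   0  12  12  12  12  12  21  21  21  21
  3   0  12  12  12  12  12  21  21  24  24
  4   0  12  12  12  12  12  21  21  24  24

24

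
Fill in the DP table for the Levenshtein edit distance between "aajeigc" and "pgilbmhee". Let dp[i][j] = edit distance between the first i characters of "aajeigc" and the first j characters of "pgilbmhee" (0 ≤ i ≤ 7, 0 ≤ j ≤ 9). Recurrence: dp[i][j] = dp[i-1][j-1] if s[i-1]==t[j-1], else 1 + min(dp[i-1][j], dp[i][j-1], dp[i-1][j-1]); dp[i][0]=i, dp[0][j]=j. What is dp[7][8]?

   ''  p  g  i  l  b  m  h  e  e
''  0  1  2  3  4  5  6  7  8  9
 a  1  1  2  3  4  5  6  7  8  9
 a  2  2  2  3  4  5  6  7  8  9
 j  3  3  3  3  4  5  6  7  8  9
 e  4  4  4  4  4  5  6  7  7  8
 i  5  5  5  4  5  5  6  7  8  8
 g  6  6  5  5  5  6  6  7  8  9
 c  7  7  6  6  6  6  7  7  8  9

8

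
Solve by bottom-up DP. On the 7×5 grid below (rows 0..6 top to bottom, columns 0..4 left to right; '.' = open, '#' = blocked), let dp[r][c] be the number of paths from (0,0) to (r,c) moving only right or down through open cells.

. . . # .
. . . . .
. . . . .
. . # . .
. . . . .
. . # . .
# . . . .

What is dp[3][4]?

21

r\c   0   1   2   3   4
  0   1   1   1   0   0
  1   1   2   3   3   3
  2   1   3   6   9  12
  3   1   4   0   9  21
  4   1   5   5  14  35
  5   1   6   0  14  49
  6   0   6   6  20  69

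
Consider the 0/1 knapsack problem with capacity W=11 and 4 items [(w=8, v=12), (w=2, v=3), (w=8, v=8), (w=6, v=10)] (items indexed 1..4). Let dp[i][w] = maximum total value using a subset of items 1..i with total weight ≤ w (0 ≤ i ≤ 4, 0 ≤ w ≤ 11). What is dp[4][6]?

10

i\w   0   1   2   3   4   5   6   7   8   9  10  11
  0   0   0   0   0   0   0   0   0   0   0   0   0
  1   0   0   0   0   0   0   0   0  12  12  12  12
  2   0   0   3   3   3   3   3   3  12  12  15  15
  3   0   0   3   3   3   3   3   3  12  12  15  15
  4   0   0   3   3   3   3  10  10  13  13  15  15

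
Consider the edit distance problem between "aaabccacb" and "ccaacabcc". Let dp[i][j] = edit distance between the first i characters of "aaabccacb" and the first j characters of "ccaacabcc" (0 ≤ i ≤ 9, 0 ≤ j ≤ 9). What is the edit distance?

   ''  c  c  a  a  c  a  b  c  c
''  0  1  2  3  4  5  6  7  8  9
 a  1  1  2  2  3  4  5  6  7  8
 a  2  2  2  2  2  3  4  5  6  7
 a  3  3  3  2  2  3  3  4  5  6
 b  4  4  4  3  3  3  4  3  4  5
 c  5  4  4  4  4  3  4  4  3  4
 c  6  5  4  5  5  4  4  5  4  3
 a  7  6  5  4  5  5  4  5  5  4
 c  8  7  6  5  5  5  5  5  5  5
 b  9  8  7  6  6  6  6  5  6  6

6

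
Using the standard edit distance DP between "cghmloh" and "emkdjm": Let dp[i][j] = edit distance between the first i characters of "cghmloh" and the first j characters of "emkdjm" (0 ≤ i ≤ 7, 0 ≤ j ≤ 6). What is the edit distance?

7

   ''  e  m  k  d  j  m
''  0  1  2  3  4  5  6
 c  1  1  2  3  4  5  6
 g  2  2  2  3  4  5  6
 h  3  3  3  3  4  5  6
 m  4  4  3  4  4  5  5
 l  5  5  4  4  5  5  6
 o  6  6  5  5  5  6  6
 h  7  7  6  6  6  6  7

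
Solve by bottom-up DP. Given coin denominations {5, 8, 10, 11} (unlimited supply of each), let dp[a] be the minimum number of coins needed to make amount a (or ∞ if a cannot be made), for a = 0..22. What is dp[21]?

 a  0  1  2  3  4  5  6  7  8  9 10 11 12 13 14 15 16 17 18 19 20 21 22
dp  0  -  -  -  -  1  -  -  1  -  1  1  -  2  -  2  2  -  2  2  2  2  2
(- denotes ∞ / unreachable)

2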